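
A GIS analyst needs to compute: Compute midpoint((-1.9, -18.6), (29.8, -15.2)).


M = (((-1.9)+29.8)/2, ((-18.6)+(-15.2))/2)
= (13.95, -16.9)

(13.95, -16.9)


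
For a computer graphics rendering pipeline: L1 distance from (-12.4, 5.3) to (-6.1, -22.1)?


|(-12.4)-(-6.1)| + |5.3-(-22.1)| = 6.3 + 27.4 = 33.7

33.7


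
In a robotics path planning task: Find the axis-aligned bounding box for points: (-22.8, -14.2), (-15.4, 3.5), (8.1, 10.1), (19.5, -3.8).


x range: [-22.8, 19.5]
y range: [-14.2, 10.1]
Bounding box: (-22.8,-14.2) to (19.5,10.1)

(-22.8,-14.2) to (19.5,10.1)


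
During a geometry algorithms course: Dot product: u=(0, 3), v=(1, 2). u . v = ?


u . v = u_x*v_x + u_y*v_y = 0*1 + 3*2
= 0 + 6 = 6

6


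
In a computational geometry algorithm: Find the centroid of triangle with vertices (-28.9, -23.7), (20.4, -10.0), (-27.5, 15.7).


Centroid = ((x_A+x_B+x_C)/3, (y_A+y_B+y_C)/3)
= (((-28.9)+20.4+(-27.5))/3, ((-23.7)+(-10)+15.7)/3)
= (-12, -6)

(-12, -6)


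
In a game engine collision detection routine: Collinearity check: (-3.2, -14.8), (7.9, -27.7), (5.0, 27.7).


Cross product: (7.9-(-3.2))*(27.7-(-14.8)) - ((-27.7)-(-14.8))*(5-(-3.2))
= 577.53

No, not collinear


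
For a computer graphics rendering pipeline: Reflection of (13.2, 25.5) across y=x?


Reflection over y=x: (x,y) -> (y,x)
(13.2, 25.5) -> (25.5, 13.2)

(25.5, 13.2)


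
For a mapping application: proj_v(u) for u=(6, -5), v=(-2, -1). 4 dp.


u.v = -7, |v| = sqrt(5) = 2.2361
Scalar projection = u.v / |v| = -7 / sqrt(5) = -3.1305

-3.1305


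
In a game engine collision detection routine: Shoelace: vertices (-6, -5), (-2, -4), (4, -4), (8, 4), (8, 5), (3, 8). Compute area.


Shoelace sum: ((-6)*(-4) - (-2)*(-5)) + ((-2)*(-4) - 4*(-4)) + (4*4 - 8*(-4)) + (8*5 - 8*4) + (8*8 - 3*5) + (3*(-5) - (-6)*8)
= 176
Area = |176|/2 = 88

88


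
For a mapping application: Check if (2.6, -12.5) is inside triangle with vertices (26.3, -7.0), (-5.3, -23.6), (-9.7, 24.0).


Cross products: AB x AP = -219.62, BC x BP = -424.88, CA x CP = -932.7
All same sign? yes

Yes, inside


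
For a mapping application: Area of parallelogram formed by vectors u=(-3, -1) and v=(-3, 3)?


|u x v| = |(-3)*3 - (-1)*(-3)|
= |(-9) - 3| = 12

12


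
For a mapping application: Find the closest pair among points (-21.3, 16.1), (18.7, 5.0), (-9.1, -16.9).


d(P0,P1) = 41.5116, d(P0,P2) = 35.183, d(P1,P2) = 35.39
Closest: P0 and P2

Closest pair: (-21.3, 16.1) and (-9.1, -16.9), distance = 35.183


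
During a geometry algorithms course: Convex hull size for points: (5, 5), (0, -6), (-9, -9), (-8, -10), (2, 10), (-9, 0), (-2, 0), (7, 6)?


Convex hull vertices (CCW): (-9, -9), (-8, -10), (0, -6), (7, 6), (2, 10), (-9, 0)
Count = 6

6


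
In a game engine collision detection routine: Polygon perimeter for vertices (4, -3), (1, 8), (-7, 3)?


Sides: (4, -3)->(1, 8): sqrt(130) = 11.401754, (1, 8)->(-7, 3): sqrt(89) = 9.433981, (-7, 3)->(4, -3): sqrt(157) = 12.529964
Sum = 33.365699
Perimeter = 33.3657

33.3657


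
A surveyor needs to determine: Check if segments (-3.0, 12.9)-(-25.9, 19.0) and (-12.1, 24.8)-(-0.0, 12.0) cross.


Cross products: d1=-27.51, d2=-246.82, d3=-217, d4=2.31
d1*d2 < 0 and d3*d4 < 0? no

No, they don't intersect


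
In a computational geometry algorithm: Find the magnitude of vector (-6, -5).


|u| = sqrt((-6)^2 + (-5)^2) = sqrt(61) = 7.8102

7.8102


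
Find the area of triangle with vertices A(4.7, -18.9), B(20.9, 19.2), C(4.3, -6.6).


Area = |x_A(y_B-y_C) + x_B(y_C-y_A) + x_C(y_A-y_B)|/2
= |121.26 + 257.07 + (-163.83)|/2
= 214.5/2 = 107.25

107.25


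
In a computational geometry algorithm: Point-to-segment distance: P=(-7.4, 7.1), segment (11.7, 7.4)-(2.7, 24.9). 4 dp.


Project P onto AB: t = 0.4303 (clamped to [0,1])
Closest point on segment: (7.8269, 14.931)
Distance: 17.1226

17.1226


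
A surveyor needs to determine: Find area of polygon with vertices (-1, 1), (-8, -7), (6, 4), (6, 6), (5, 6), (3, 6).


Shoelace sum: ((-1)*(-7) - (-8)*1) + ((-8)*4 - 6*(-7)) + (6*6 - 6*4) + (6*6 - 5*6) + (5*6 - 3*6) + (3*1 - (-1)*6)
= 64
Area = |64|/2 = 32

32


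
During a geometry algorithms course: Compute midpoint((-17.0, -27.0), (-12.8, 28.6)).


M = (((-17)+(-12.8))/2, ((-27)+28.6)/2)
= (-14.9, 0.8)

(-14.9, 0.8)


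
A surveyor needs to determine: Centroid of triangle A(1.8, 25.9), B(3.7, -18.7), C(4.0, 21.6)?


Centroid = ((x_A+x_B+x_C)/3, (y_A+y_B+y_C)/3)
= ((1.8+3.7+4)/3, (25.9+(-18.7)+21.6)/3)
= (3.1667, 9.6)

(3.1667, 9.6)


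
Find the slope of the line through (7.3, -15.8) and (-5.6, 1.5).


slope = (y2-y1)/(x2-x1) = (1.5-(-15.8))/((-5.6)-7.3) = 17.3/(-12.9) = -1.3411

-1.3411


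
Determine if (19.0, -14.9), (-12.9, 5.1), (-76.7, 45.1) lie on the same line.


Cross product: ((-12.9)-19)*(45.1-(-14.9)) - (5.1-(-14.9))*((-76.7)-19)
= 0

Yes, collinear


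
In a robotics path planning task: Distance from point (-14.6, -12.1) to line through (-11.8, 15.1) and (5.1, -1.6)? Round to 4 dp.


|cross product| = 506.44
|line direction| = sqrt(564.5) = 23.7592
Distance = 506.44/sqrt(564.5) = 21.3155

21.3155


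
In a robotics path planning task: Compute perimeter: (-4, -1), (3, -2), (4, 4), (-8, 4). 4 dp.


Sides: (-4, -1)->(3, -2): sqrt(50) = 7.071068, (3, -2)->(4, 4): sqrt(37) = 6.082763, (4, 4)->(-8, 4): sqrt(144) = 12, (-8, 4)->(-4, -1): sqrt(41) = 6.403124
Sum = 31.556955
Perimeter = 31.557

31.557


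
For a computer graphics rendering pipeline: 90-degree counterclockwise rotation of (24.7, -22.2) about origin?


90° CCW: (x,y) -> (-y, x)
(24.7,-22.2) -> (22.2, 24.7)

(22.2, 24.7)


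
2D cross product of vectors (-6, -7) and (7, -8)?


u x v = u_x*v_y - u_y*v_x = (-6)*(-8) - (-7)*7
= 48 - (-49) = 97

97


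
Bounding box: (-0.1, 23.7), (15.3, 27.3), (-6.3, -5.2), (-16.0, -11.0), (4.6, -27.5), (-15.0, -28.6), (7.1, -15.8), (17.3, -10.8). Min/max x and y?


x range: [-16, 17.3]
y range: [-28.6, 27.3]
Bounding box: (-16,-28.6) to (17.3,27.3)

(-16,-28.6) to (17.3,27.3)


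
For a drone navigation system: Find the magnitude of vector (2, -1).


|u| = sqrt(2^2 + (-1)^2) = sqrt(5) = 2.2361

2.2361


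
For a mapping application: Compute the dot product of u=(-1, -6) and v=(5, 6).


u . v = u_x*v_x + u_y*v_y = (-1)*5 + (-6)*6
= (-5) + (-36) = -41

-41


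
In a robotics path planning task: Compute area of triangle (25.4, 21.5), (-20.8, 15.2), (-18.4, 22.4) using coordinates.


Area = |x_A(y_B-y_C) + x_B(y_C-y_A) + x_C(y_A-y_B)|/2
= |(-182.88) + (-18.72) + (-115.92)|/2
= 317.52/2 = 158.76

158.76


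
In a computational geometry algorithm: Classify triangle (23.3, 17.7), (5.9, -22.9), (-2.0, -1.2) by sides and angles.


Side lengths squared: AB^2=1951.12, BC^2=533.3, CA^2=997.3
Sorted: [533.3, 997.3, 1951.12]
By sides: Scalene, By angles: Obtuse

Scalene, Obtuse


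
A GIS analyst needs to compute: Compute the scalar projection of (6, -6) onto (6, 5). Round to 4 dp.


u.v = 6, |v| = sqrt(61) = 7.8102
Scalar projection = u.v / |v| = 6 / sqrt(61) = 0.7682

0.7682


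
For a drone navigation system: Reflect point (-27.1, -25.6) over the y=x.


Reflection over y=x: (x,y) -> (y,x)
(-27.1, -25.6) -> (-25.6, -27.1)

(-25.6, -27.1)


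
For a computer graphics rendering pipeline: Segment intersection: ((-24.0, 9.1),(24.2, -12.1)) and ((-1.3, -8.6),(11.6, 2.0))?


Cross products: d1=468.95, d2=-315.45, d3=-371.9, d4=412.5
d1*d2 < 0 and d3*d4 < 0? yes

Yes, they intersect


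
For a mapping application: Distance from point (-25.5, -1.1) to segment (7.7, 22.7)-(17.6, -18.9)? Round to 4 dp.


Project P onto AB: t = 0.3617 (clamped to [0,1])
Closest point on segment: (11.2809, 7.6531)
Distance: 37.8081

37.8081


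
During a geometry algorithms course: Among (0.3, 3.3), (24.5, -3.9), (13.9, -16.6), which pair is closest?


d(P0,P1) = 25.2484, d(P0,P2) = 24.1033, d(P1,P2) = 16.5424
Closest: P1 and P2

Closest pair: (24.5, -3.9) and (13.9, -16.6), distance = 16.5424


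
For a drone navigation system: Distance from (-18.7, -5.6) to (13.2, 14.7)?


dx=31.9, dy=20.3
d^2 = 31.9^2 + 20.3^2 = 1429.7
d = sqrt(1429.7) = 37.8114

37.8114


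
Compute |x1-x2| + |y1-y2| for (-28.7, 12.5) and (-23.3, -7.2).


|(-28.7)-(-23.3)| + |12.5-(-7.2)| = 5.4 + 19.7 = 25.1

25.1


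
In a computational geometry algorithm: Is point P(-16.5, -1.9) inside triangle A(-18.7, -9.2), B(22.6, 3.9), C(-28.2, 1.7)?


Cross products: AB x AP = 272.67, BC x BP = 208.62, CA x CP = 93.33
All same sign? yes

Yes, inside


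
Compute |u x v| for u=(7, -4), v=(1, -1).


|u x v| = |7*(-1) - (-4)*1|
= |(-7) - (-4)| = 3

3


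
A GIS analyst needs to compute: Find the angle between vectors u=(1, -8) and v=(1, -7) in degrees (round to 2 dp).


u.v = 57, |u| = sqrt(65) = 8.0623, |v| = sqrt(50) = 7.0711
cos(theta) = u.v/(|u||v|) = 57/sqrt(3250) = 0.999846
theta = acos(0.999846) = 1.01 degrees

1.01 degrees


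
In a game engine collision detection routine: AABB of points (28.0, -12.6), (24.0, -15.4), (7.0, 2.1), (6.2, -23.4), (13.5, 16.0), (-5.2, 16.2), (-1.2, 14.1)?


x range: [-5.2, 28]
y range: [-23.4, 16.2]
Bounding box: (-5.2,-23.4) to (28,16.2)

(-5.2,-23.4) to (28,16.2)


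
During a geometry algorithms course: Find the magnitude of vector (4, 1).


|u| = sqrt(4^2 + 1^2) = sqrt(17) = 4.1231

4.1231


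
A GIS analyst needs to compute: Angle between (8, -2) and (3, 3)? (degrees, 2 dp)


u.v = 18, |u| = sqrt(68) = 8.2462, |v| = sqrt(18) = 4.2426
cos(theta) = u.v/(|u||v|) = 18/sqrt(1224) = 0.514496
theta = acos(0.514496) = 59.04 degrees

59.04 degrees


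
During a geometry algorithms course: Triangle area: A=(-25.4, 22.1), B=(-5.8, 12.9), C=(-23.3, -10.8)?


Area = |x_A(y_B-y_C) + x_B(y_C-y_A) + x_C(y_A-y_B)|/2
= |(-601.98) + 190.82 + (-214.36)|/2
= 625.52/2 = 312.76

312.76


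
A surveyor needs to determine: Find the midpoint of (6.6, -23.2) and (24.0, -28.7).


M = ((6.6+24)/2, ((-23.2)+(-28.7))/2)
= (15.3, -25.95)

(15.3, -25.95)


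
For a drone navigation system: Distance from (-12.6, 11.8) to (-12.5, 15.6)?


dx=0.1, dy=3.8
d^2 = 0.1^2 + 3.8^2 = 14.45
d = sqrt(14.45) = 3.8013

3.8013


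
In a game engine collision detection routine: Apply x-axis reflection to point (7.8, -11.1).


Reflection over x-axis: (x,y) -> (x,-y)
(7.8, -11.1) -> (7.8, 11.1)

(7.8, 11.1)


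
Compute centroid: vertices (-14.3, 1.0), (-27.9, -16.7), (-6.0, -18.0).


Centroid = ((x_A+x_B+x_C)/3, (y_A+y_B+y_C)/3)
= (((-14.3)+(-27.9)+(-6))/3, (1+(-16.7)+(-18))/3)
= (-16.0667, -11.2333)

(-16.0667, -11.2333)


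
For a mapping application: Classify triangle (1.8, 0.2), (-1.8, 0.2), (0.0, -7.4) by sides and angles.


Side lengths squared: AB^2=12.96, BC^2=61, CA^2=61
Sorted: [12.96, 61, 61]
By sides: Isosceles, By angles: Acute

Isosceles, Acute


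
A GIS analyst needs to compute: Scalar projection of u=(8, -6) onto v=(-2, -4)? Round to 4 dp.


u.v = 8, |v| = sqrt(20) = 4.4721
Scalar projection = u.v / |v| = 8 / sqrt(20) = 1.7889

1.7889


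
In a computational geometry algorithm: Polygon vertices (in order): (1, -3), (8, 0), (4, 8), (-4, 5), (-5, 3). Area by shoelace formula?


Shoelace sum: (1*0 - 8*(-3)) + (8*8 - 4*0) + (4*5 - (-4)*8) + ((-4)*3 - (-5)*5) + ((-5)*(-3) - 1*3)
= 165
Area = |165|/2 = 82.5

82.5


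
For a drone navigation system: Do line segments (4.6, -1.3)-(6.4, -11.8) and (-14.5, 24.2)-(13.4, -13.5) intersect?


Cross products: d1=8.62, d2=-216.47, d3=-154.65, d4=70.44
d1*d2 < 0 and d3*d4 < 0? yes

Yes, they intersect


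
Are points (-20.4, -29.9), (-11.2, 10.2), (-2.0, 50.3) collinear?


Cross product: ((-11.2)-(-20.4))*(50.3-(-29.9)) - (10.2-(-29.9))*((-2)-(-20.4))
= 0

Yes, collinear


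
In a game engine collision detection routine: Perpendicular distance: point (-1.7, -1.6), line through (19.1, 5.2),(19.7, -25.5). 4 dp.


|cross product| = 642.64
|line direction| = sqrt(942.85) = 30.7059
Distance = 642.64/sqrt(942.85) = 20.9289

20.9289


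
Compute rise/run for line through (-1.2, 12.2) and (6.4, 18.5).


slope = (y2-y1)/(x2-x1) = (18.5-12.2)/(6.4-(-1.2)) = 6.3/7.6 = 0.8289

0.8289


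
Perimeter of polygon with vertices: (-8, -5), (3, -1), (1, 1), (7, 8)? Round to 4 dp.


Sides: (-8, -5)->(3, -1): sqrt(137) = 11.7047, (3, -1)->(1, 1): sqrt(8) = 2.828427, (1, 1)->(7, 8): sqrt(85) = 9.219544, (7, 8)->(-8, -5): sqrt(394) = 19.849433
Sum = 43.602104
Perimeter = 43.6021

43.6021


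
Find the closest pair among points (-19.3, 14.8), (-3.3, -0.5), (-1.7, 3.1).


d(P0,P1) = 22.138, d(P0,P2) = 21.1341, d(P1,P2) = 3.9395
Closest: P1 and P2

Closest pair: (-3.3, -0.5) and (-1.7, 3.1), distance = 3.9395


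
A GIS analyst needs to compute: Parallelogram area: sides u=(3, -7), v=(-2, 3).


|u x v| = |3*3 - (-7)*(-2)|
= |9 - 14| = 5

5


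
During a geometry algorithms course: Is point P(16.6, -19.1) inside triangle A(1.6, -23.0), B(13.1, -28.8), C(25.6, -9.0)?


Cross products: AB x AP = 131.85, BC x BP = 51.95, CA x CP = 116.4
All same sign? yes

Yes, inside


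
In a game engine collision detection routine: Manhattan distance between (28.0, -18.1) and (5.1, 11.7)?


|28-5.1| + |(-18.1)-11.7| = 22.9 + 29.8 = 52.7

52.7


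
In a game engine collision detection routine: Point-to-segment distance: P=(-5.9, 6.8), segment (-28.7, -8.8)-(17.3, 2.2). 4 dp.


Project P onto AB: t = 0.5456 (clamped to [0,1])
Closest point on segment: (-3.6046, -2.7989)
Distance: 9.8696

9.8696


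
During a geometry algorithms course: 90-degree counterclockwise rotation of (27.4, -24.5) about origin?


90° CCW: (x,y) -> (-y, x)
(27.4,-24.5) -> (24.5, 27.4)

(24.5, 27.4)


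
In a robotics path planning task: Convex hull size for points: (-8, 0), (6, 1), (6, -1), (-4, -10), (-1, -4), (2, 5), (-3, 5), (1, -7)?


Convex hull vertices (CCW): (-8, 0), (-4, -10), (1, -7), (6, -1), (6, 1), (2, 5), (-3, 5)
Count = 7

7


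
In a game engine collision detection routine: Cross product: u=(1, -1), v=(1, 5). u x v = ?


u x v = u_x*v_y - u_y*v_x = 1*5 - (-1)*1
= 5 - (-1) = 6

6


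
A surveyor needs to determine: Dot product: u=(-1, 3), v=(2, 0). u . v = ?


u . v = u_x*v_x + u_y*v_y = (-1)*2 + 3*0
= (-2) + 0 = -2

-2


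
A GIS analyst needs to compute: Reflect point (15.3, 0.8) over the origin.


Reflection over origin: (x,y) -> (-x,-y)
(15.3, 0.8) -> (-15.3, -0.8)

(-15.3, -0.8)


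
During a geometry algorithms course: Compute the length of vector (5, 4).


|u| = sqrt(5^2 + 4^2) = sqrt(41) = 6.4031

6.4031


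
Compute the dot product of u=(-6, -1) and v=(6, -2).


u . v = u_x*v_x + u_y*v_y = (-6)*6 + (-1)*(-2)
= (-36) + 2 = -34

-34


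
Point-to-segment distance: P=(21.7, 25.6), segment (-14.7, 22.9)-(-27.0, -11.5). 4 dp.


Project P onto AB: t = 0 (clamped to [0,1])
Closest point on segment: (-14.7, 22.9)
Distance: 36.5

36.5


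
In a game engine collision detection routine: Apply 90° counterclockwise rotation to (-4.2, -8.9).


90° CCW: (x,y) -> (-y, x)
(-4.2,-8.9) -> (8.9, -4.2)

(8.9, -4.2)


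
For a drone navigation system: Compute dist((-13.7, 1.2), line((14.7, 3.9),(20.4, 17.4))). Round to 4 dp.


|cross product| = 368.01
|line direction| = sqrt(214.74) = 14.654
Distance = 368.01/sqrt(214.74) = 25.1133

25.1133


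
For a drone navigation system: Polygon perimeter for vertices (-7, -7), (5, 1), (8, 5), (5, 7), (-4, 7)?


Sides: (-7, -7)->(5, 1): sqrt(208) = 14.422205, (5, 1)->(8, 5): sqrt(25) = 5, (8, 5)->(5, 7): sqrt(13) = 3.605551, (5, 7)->(-4, 7): sqrt(81) = 9, (-4, 7)->(-7, -7): sqrt(205) = 14.317821
Sum = 46.345577
Perimeter = 46.3456

46.3456


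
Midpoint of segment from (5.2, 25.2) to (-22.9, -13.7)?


M = ((5.2+(-22.9))/2, (25.2+(-13.7))/2)
= (-8.85, 5.75)

(-8.85, 5.75)


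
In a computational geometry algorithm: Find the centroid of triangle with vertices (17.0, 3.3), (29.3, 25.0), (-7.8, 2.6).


Centroid = ((x_A+x_B+x_C)/3, (y_A+y_B+y_C)/3)
= ((17+29.3+(-7.8))/3, (3.3+25+2.6)/3)
= (12.8333, 10.3)

(12.8333, 10.3)


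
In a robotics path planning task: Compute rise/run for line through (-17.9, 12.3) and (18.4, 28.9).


slope = (y2-y1)/(x2-x1) = (28.9-12.3)/(18.4-(-17.9)) = 16.6/36.3 = 0.4573

0.4573


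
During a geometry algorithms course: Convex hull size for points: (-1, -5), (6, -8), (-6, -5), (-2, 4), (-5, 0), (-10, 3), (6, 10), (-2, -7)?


Convex hull vertices (CCW): (-10, 3), (-6, -5), (-2, -7), (6, -8), (6, 10)
Count = 5

5


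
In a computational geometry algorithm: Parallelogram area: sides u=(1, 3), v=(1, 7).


|u x v| = |1*7 - 3*1|
= |7 - 3| = 4

4


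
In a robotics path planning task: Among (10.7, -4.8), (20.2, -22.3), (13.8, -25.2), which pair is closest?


d(P0,P1) = 19.9123, d(P0,P2) = 20.6342, d(P1,P2) = 7.0264
Closest: P1 and P2

Closest pair: (20.2, -22.3) and (13.8, -25.2), distance = 7.0264


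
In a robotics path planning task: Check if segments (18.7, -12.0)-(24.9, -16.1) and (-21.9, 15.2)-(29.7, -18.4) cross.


Cross products: d1=-39.36, d2=-42.6, d3=2.18, d4=5.42
d1*d2 < 0 and d3*d4 < 0? no

No, they don't intersect


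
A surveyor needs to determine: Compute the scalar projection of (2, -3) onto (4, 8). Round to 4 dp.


u.v = -16, |v| = sqrt(80) = 8.9443
Scalar projection = u.v / |v| = -16 / sqrt(80) = -1.7889

-1.7889


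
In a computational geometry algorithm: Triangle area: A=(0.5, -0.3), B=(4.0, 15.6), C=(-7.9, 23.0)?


Area = |x_A(y_B-y_C) + x_B(y_C-y_A) + x_C(y_A-y_B)|/2
= |(-3.7) + 93.2 + 125.61|/2
= 215.11/2 = 107.555

107.555


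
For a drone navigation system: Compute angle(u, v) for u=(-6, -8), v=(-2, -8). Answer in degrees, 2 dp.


u.v = 76, |u| = sqrt(100) = 10, |v| = sqrt(68) = 8.2462
cos(theta) = u.v/(|u||v|) = 76/sqrt(6800) = 0.921635
theta = acos(0.921635) = 22.83 degrees

22.83 degrees


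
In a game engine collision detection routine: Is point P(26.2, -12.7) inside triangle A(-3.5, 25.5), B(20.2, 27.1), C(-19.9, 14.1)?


Cross products: AB x AP = -952.86, BC x BP = 1673.98, CA x CP = -965.06
All same sign? no

No, outside


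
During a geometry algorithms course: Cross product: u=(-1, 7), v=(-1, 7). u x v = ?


u x v = u_x*v_y - u_y*v_x = (-1)*7 - 7*(-1)
= (-7) - (-7) = 0

0


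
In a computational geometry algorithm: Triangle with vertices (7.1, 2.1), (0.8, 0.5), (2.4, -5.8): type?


Side lengths squared: AB^2=42.25, BC^2=42.25, CA^2=84.5
Sorted: [42.25, 42.25, 84.5]
By sides: Isosceles, By angles: Right

Isosceles, Right


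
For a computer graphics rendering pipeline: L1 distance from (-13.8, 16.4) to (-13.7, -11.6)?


|(-13.8)-(-13.7)| + |16.4-(-11.6)| = 0.1 + 28 = 28.1

28.1


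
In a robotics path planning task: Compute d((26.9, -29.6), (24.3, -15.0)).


dx=-2.6, dy=14.6
d^2 = (-2.6)^2 + 14.6^2 = 219.92
d = sqrt(219.92) = 14.8297

14.8297


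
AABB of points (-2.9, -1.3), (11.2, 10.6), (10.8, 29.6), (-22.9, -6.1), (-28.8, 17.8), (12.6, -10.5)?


x range: [-28.8, 12.6]
y range: [-10.5, 29.6]
Bounding box: (-28.8,-10.5) to (12.6,29.6)

(-28.8,-10.5) to (12.6,29.6)


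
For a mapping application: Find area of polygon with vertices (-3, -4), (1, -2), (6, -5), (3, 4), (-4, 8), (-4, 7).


Shoelace sum: ((-3)*(-2) - 1*(-4)) + (1*(-5) - 6*(-2)) + (6*4 - 3*(-5)) + (3*8 - (-4)*4) + ((-4)*7 - (-4)*8) + ((-4)*(-4) - (-3)*7)
= 137
Area = |137|/2 = 68.5

68.5


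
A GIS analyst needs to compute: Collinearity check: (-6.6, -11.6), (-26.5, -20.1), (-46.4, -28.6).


Cross product: ((-26.5)-(-6.6))*((-28.6)-(-11.6)) - ((-20.1)-(-11.6))*((-46.4)-(-6.6))
= 0

Yes, collinear


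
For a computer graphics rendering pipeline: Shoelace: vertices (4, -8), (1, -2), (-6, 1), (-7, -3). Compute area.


Shoelace sum: (4*(-2) - 1*(-8)) + (1*1 - (-6)*(-2)) + ((-6)*(-3) - (-7)*1) + ((-7)*(-8) - 4*(-3))
= 82
Area = |82|/2 = 41

41


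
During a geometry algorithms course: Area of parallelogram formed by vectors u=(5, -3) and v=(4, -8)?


|u x v| = |5*(-8) - (-3)*4|
= |(-40) - (-12)| = 28

28


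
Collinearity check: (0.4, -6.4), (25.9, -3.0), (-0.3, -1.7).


Cross product: (25.9-0.4)*((-1.7)-(-6.4)) - ((-3)-(-6.4))*((-0.3)-0.4)
= 122.23

No, not collinear


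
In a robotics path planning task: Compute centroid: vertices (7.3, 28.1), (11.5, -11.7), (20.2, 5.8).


Centroid = ((x_A+x_B+x_C)/3, (y_A+y_B+y_C)/3)
= ((7.3+11.5+20.2)/3, (28.1+(-11.7)+5.8)/3)
= (13, 7.4)

(13, 7.4)


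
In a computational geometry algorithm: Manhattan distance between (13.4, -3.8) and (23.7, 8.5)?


|13.4-23.7| + |(-3.8)-8.5| = 10.3 + 12.3 = 22.6

22.6


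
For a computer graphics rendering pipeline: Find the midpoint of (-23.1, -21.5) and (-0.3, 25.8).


M = (((-23.1)+(-0.3))/2, ((-21.5)+25.8)/2)
= (-11.7, 2.15)

(-11.7, 2.15)


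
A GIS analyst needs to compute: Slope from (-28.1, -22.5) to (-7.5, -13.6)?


slope = (y2-y1)/(x2-x1) = ((-13.6)-(-22.5))/((-7.5)-(-28.1)) = 8.9/20.6 = 0.432

0.432


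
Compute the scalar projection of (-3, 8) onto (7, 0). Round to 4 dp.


u.v = -21, |v| = sqrt(49) = 7
Scalar projection = u.v / |v| = -21 / sqrt(49) = -3

-3


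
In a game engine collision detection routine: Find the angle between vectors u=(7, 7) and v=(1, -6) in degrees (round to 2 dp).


u.v = -35, |u| = sqrt(98) = 9.8995, |v| = sqrt(37) = 6.0828
cos(theta) = u.v/(|u||v|) = -35/sqrt(3626) = -0.581238
theta = acos(-0.581238) = 125.54 degrees

125.54 degrees


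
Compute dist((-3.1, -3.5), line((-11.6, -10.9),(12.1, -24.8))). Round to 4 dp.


|cross product| = 293.53
|line direction| = sqrt(754.9) = 27.4754
Distance = 293.53/sqrt(754.9) = 10.6834

10.6834


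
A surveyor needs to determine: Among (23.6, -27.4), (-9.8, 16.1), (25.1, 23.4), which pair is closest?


d(P0,P1) = 54.8435, d(P0,P2) = 50.8221, d(P1,P2) = 35.6553
Closest: P1 and P2

Closest pair: (-9.8, 16.1) and (25.1, 23.4), distance = 35.6553


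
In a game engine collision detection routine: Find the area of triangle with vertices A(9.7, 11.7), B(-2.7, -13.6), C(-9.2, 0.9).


Area = |x_A(y_B-y_C) + x_B(y_C-y_A) + x_C(y_A-y_B)|/2
= |(-140.65) + 29.16 + (-232.76)|/2
= 344.25/2 = 172.125

172.125


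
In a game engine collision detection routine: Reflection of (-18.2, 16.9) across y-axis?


Reflection over y-axis: (x,y) -> (-x,y)
(-18.2, 16.9) -> (18.2, 16.9)

(18.2, 16.9)


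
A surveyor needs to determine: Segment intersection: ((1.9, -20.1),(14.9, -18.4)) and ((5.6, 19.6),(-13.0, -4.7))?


Cross products: d1=648.51, d2=932.79, d3=509.81, d4=225.53
d1*d2 < 0 and d3*d4 < 0? no

No, they don't intersect


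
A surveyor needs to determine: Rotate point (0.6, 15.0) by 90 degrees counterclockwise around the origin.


90° CCW: (x,y) -> (-y, x)
(0.6,15) -> (-15, 0.6)

(-15, 0.6)


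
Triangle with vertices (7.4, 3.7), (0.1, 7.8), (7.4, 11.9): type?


Side lengths squared: AB^2=70.1, BC^2=70.1, CA^2=67.24
Sorted: [67.24, 70.1, 70.1]
By sides: Isosceles, By angles: Acute

Isosceles, Acute


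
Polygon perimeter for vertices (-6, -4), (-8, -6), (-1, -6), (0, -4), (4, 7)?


Sides: (-6, -4)->(-8, -6): sqrt(8) = 2.828427, (-8, -6)->(-1, -6): sqrt(49) = 7, (-1, -6)->(0, -4): sqrt(5) = 2.236068, (0, -4)->(4, 7): sqrt(137) = 11.7047, (4, 7)->(-6, -4): sqrt(221) = 14.866069
Sum = 38.635264
Perimeter = 38.6353

38.6353


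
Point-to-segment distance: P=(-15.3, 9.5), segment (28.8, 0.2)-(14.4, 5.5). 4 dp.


Project P onto AB: t = 1 (clamped to [0,1])
Closest point on segment: (14.4, 5.5)
Distance: 29.9681

29.9681


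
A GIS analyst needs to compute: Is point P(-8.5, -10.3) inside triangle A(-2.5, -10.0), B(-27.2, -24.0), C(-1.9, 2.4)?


Cross products: AB x AP = -76.59, BC x BP = -147.07, CA x CP = -74.22
All same sign? yes

Yes, inside


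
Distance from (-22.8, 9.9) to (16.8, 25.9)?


dx=39.6, dy=16
d^2 = 39.6^2 + 16^2 = 1824.16
d = sqrt(1824.16) = 42.7102

42.7102


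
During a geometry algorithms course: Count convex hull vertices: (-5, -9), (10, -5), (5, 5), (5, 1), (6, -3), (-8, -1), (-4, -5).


Convex hull vertices (CCW): (-8, -1), (-5, -9), (10, -5), (5, 5)
Count = 4

4


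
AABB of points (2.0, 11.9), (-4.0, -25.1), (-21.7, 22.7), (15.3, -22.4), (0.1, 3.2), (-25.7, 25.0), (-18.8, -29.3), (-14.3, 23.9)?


x range: [-25.7, 15.3]
y range: [-29.3, 25]
Bounding box: (-25.7,-29.3) to (15.3,25)

(-25.7,-29.3) to (15.3,25)


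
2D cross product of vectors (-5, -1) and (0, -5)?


u x v = u_x*v_y - u_y*v_x = (-5)*(-5) - (-1)*0
= 25 - 0 = 25

25


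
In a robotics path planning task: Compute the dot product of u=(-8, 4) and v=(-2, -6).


u . v = u_x*v_x + u_y*v_y = (-8)*(-2) + 4*(-6)
= 16 + (-24) = -8

-8


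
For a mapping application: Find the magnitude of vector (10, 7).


|u| = sqrt(10^2 + 7^2) = sqrt(149) = 12.2066

12.2066


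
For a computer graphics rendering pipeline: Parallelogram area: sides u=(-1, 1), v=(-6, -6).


|u x v| = |(-1)*(-6) - 1*(-6)|
= |6 - (-6)| = 12

12


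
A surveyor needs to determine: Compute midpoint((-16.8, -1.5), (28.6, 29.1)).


M = (((-16.8)+28.6)/2, ((-1.5)+29.1)/2)
= (5.9, 13.8)

(5.9, 13.8)


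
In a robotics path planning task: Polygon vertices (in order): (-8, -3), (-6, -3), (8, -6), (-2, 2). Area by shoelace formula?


Shoelace sum: ((-8)*(-3) - (-6)*(-3)) + ((-6)*(-6) - 8*(-3)) + (8*2 - (-2)*(-6)) + ((-2)*(-3) - (-8)*2)
= 92
Area = |92|/2 = 46

46


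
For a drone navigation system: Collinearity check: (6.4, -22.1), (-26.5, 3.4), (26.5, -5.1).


Cross product: ((-26.5)-6.4)*((-5.1)-(-22.1)) - (3.4-(-22.1))*(26.5-6.4)
= -1071.85

No, not collinear


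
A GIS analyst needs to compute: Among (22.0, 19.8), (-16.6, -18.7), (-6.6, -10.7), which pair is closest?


d(P0,P1) = 54.518, d(P0,P2) = 41.8116, d(P1,P2) = 12.8062
Closest: P1 and P2

Closest pair: (-16.6, -18.7) and (-6.6, -10.7), distance = 12.8062


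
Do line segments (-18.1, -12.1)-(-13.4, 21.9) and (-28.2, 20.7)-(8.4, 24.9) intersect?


Cross products: d1=-1242.9, d2=-18.24, d3=497.56, d4=-727.1
d1*d2 < 0 and d3*d4 < 0? no

No, they don't intersect


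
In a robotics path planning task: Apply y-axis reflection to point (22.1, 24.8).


Reflection over y-axis: (x,y) -> (-x,y)
(22.1, 24.8) -> (-22.1, 24.8)

(-22.1, 24.8)


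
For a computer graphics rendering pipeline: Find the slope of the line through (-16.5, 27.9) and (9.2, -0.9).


slope = (y2-y1)/(x2-x1) = ((-0.9)-27.9)/(9.2-(-16.5)) = (-28.8)/25.7 = -1.1206

-1.1206


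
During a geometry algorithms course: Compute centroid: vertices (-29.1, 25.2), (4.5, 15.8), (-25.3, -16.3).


Centroid = ((x_A+x_B+x_C)/3, (y_A+y_B+y_C)/3)
= (((-29.1)+4.5+(-25.3))/3, (25.2+15.8+(-16.3))/3)
= (-16.6333, 8.2333)

(-16.6333, 8.2333)


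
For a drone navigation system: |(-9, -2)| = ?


|u| = sqrt((-9)^2 + (-2)^2) = sqrt(85) = 9.2195

9.2195


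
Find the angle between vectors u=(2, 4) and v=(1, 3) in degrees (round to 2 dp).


u.v = 14, |u| = sqrt(20) = 4.4721, |v| = sqrt(10) = 3.1623
cos(theta) = u.v/(|u||v|) = 14/sqrt(200) = 0.989949
theta = acos(0.989949) = 8.13 degrees

8.13 degrees


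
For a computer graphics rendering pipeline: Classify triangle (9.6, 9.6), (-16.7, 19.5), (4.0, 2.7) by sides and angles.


Side lengths squared: AB^2=789.7, BC^2=710.73, CA^2=78.97
Sorted: [78.97, 710.73, 789.7]
By sides: Scalene, By angles: Right

Scalene, Right


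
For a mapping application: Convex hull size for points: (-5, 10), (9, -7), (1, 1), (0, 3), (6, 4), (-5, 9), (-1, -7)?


Convex hull vertices (CCW): (-5, 9), (-1, -7), (9, -7), (6, 4), (-5, 10)
Count = 5

5


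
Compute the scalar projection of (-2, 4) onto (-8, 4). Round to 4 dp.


u.v = 32, |v| = sqrt(80) = 8.9443
Scalar projection = u.v / |v| = 32 / sqrt(80) = 3.5777

3.5777


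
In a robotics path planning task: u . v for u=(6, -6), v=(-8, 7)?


u . v = u_x*v_x + u_y*v_y = 6*(-8) + (-6)*7
= (-48) + (-42) = -90

-90


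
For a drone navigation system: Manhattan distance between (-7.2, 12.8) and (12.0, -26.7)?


|(-7.2)-12| + |12.8-(-26.7)| = 19.2 + 39.5 = 58.7

58.7


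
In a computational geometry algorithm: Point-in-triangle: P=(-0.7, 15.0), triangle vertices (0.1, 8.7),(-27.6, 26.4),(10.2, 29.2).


Cross products: AB x AP = -160.35, BC x BP = -506.24, CA x CP = -80.03
All same sign? yes

Yes, inside


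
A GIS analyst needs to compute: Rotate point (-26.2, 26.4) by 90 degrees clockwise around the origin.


90° CW: (x,y) -> (y, -x)
(-26.2,26.4) -> (26.4, 26.2)

(26.4, 26.2)


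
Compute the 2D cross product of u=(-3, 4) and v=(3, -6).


u x v = u_x*v_y - u_y*v_x = (-3)*(-6) - 4*3
= 18 - 12 = 6

6


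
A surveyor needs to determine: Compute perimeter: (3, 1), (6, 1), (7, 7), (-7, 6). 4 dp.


Sides: (3, 1)->(6, 1): sqrt(9) = 3, (6, 1)->(7, 7): sqrt(37) = 6.082763, (7, 7)->(-7, 6): sqrt(197) = 14.035669, (-7, 6)->(3, 1): sqrt(125) = 11.18034
Sum = 34.298772
Perimeter = 34.2988

34.2988


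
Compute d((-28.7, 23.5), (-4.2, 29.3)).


dx=24.5, dy=5.8
d^2 = 24.5^2 + 5.8^2 = 633.89
d = sqrt(633.89) = 25.1772

25.1772


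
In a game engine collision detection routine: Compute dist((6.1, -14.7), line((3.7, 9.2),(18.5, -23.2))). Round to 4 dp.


|cross product| = 275.96
|line direction| = sqrt(1268.8) = 35.6202
Distance = 275.96/sqrt(1268.8) = 7.7473

7.7473


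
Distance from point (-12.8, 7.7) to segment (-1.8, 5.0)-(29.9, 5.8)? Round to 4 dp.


Project P onto AB: t = 0 (clamped to [0,1])
Closest point on segment: (-1.8, 5)
Distance: 11.3265

11.3265


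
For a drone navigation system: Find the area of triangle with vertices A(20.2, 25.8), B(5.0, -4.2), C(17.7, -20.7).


Area = |x_A(y_B-y_C) + x_B(y_C-y_A) + x_C(y_A-y_B)|/2
= |333.3 + (-232.5) + 531|/2
= 631.8/2 = 315.9

315.9


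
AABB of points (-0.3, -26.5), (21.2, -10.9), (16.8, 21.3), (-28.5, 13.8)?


x range: [-28.5, 21.2]
y range: [-26.5, 21.3]
Bounding box: (-28.5,-26.5) to (21.2,21.3)

(-28.5,-26.5) to (21.2,21.3)


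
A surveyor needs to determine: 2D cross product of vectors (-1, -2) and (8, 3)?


u x v = u_x*v_y - u_y*v_x = (-1)*3 - (-2)*8
= (-3) - (-16) = 13

13


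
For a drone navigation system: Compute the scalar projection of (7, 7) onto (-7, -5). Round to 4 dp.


u.v = -84, |v| = sqrt(74) = 8.6023
Scalar projection = u.v / |v| = -84 / sqrt(74) = -9.7648

-9.7648


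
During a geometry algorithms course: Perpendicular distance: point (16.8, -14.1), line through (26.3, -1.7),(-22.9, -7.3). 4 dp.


|cross product| = 556.88
|line direction| = sqrt(2452) = 49.5177
Distance = 556.88/sqrt(2452) = 11.2461

11.2461


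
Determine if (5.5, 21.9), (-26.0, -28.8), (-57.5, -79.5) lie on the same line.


Cross product: ((-26)-5.5)*((-79.5)-21.9) - ((-28.8)-21.9)*((-57.5)-5.5)
= 0

Yes, collinear


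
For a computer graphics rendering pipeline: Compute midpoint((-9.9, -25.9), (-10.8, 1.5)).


M = (((-9.9)+(-10.8))/2, ((-25.9)+1.5)/2)
= (-10.35, -12.2)

(-10.35, -12.2)


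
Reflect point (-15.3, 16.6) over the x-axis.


Reflection over x-axis: (x,y) -> (x,-y)
(-15.3, 16.6) -> (-15.3, -16.6)

(-15.3, -16.6)


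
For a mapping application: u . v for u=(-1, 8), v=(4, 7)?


u . v = u_x*v_x + u_y*v_y = (-1)*4 + 8*7
= (-4) + 56 = 52

52


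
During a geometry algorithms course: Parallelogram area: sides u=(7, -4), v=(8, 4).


|u x v| = |7*4 - (-4)*8|
= |28 - (-32)| = 60

60


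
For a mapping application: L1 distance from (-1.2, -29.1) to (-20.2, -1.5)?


|(-1.2)-(-20.2)| + |(-29.1)-(-1.5)| = 19 + 27.6 = 46.6

46.6


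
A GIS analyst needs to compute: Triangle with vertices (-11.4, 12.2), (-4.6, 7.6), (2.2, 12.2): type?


Side lengths squared: AB^2=67.4, BC^2=67.4, CA^2=184.96
Sorted: [67.4, 67.4, 184.96]
By sides: Isosceles, By angles: Obtuse

Isosceles, Obtuse


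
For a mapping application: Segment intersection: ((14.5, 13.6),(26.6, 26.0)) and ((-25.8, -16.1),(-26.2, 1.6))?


Cross products: d1=-725.19, d2=-944.32, d3=140.35, d4=359.48
d1*d2 < 0 and d3*d4 < 0? no

No, they don't intersect


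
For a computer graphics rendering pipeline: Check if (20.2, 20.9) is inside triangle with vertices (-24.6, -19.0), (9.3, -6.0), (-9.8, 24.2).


Cross products: AB x AP = 770.21, BC x BP = -842.97, CA x CP = 1344.84
All same sign? no

No, outside


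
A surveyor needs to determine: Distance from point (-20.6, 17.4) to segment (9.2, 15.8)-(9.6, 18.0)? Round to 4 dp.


Project P onto AB: t = 0 (clamped to [0,1])
Closest point on segment: (9.2, 15.8)
Distance: 29.8429

29.8429


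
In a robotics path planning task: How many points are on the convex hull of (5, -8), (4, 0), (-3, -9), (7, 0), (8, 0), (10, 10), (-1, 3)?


Convex hull vertices (CCW): (-3, -9), (5, -8), (8, 0), (10, 10), (-1, 3)
Count = 5

5


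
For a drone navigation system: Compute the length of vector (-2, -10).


|u| = sqrt((-2)^2 + (-10)^2) = sqrt(104) = 10.198

10.198


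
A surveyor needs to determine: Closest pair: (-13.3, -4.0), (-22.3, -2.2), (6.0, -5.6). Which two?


d(P0,P1) = 9.1782, d(P0,P2) = 19.3662, d(P1,P2) = 28.5035
Closest: P0 and P1

Closest pair: (-13.3, -4.0) and (-22.3, -2.2), distance = 9.1782


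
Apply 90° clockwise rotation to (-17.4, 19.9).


90° CW: (x,y) -> (y, -x)
(-17.4,19.9) -> (19.9, 17.4)

(19.9, 17.4)


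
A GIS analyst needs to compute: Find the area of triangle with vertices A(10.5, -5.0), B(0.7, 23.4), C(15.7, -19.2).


Area = |x_A(y_B-y_C) + x_B(y_C-y_A) + x_C(y_A-y_B)|/2
= |447.3 + (-9.94) + (-445.88)|/2
= 8.52/2 = 4.26

4.26


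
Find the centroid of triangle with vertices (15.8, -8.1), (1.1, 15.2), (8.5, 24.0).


Centroid = ((x_A+x_B+x_C)/3, (y_A+y_B+y_C)/3)
= ((15.8+1.1+8.5)/3, ((-8.1)+15.2+24)/3)
= (8.4667, 10.3667)

(8.4667, 10.3667)


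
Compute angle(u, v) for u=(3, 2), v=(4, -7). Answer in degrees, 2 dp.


u.v = -2, |u| = sqrt(13) = 3.6056, |v| = sqrt(65) = 8.0623
cos(theta) = u.v/(|u||v|) = -2/sqrt(845) = -0.068802
theta = acos(-0.068802) = 93.95 degrees

93.95 degrees


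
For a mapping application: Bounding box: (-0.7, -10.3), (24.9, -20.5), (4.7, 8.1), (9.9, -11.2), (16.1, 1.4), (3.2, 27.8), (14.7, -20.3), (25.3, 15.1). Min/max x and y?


x range: [-0.7, 25.3]
y range: [-20.5, 27.8]
Bounding box: (-0.7,-20.5) to (25.3,27.8)

(-0.7,-20.5) to (25.3,27.8)


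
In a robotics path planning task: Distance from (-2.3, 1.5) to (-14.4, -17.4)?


dx=-12.1, dy=-18.9
d^2 = (-12.1)^2 + (-18.9)^2 = 503.62
d = sqrt(503.62) = 22.4415

22.4415


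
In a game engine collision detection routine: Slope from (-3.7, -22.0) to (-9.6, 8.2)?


slope = (y2-y1)/(x2-x1) = (8.2-(-22))/((-9.6)-(-3.7)) = 30.2/(-5.9) = -5.1186

-5.1186


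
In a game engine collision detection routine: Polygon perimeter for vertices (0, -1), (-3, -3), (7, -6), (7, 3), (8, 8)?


Sides: (0, -1)->(-3, -3): sqrt(13) = 3.605551, (-3, -3)->(7, -6): sqrt(109) = 10.440307, (7, -6)->(7, 3): sqrt(81) = 9, (7, 3)->(8, 8): sqrt(26) = 5.09902, (8, 8)->(0, -1): sqrt(145) = 12.041595
Sum = 40.186473
Perimeter = 40.1865

40.1865


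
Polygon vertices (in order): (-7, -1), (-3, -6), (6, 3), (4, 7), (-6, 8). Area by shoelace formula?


Shoelace sum: ((-7)*(-6) - (-3)*(-1)) + ((-3)*3 - 6*(-6)) + (6*7 - 4*3) + (4*8 - (-6)*7) + ((-6)*(-1) - (-7)*8)
= 232
Area = |232|/2 = 116

116


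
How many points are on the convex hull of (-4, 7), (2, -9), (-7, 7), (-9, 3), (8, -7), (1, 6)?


Convex hull vertices (CCW): (-9, 3), (2, -9), (8, -7), (1, 6), (-4, 7), (-7, 7)
Count = 6

6


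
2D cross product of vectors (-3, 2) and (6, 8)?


u x v = u_x*v_y - u_y*v_x = (-3)*8 - 2*6
= (-24) - 12 = -36

-36


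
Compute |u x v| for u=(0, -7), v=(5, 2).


|u x v| = |0*2 - (-7)*5|
= |0 - (-35)| = 35

35


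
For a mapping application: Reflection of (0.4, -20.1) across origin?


Reflection over origin: (x,y) -> (-x,-y)
(0.4, -20.1) -> (-0.4, 20.1)

(-0.4, 20.1)


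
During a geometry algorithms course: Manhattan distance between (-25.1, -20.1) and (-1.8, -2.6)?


|(-25.1)-(-1.8)| + |(-20.1)-(-2.6)| = 23.3 + 17.5 = 40.8

40.8


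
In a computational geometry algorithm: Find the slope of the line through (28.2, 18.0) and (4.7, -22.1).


slope = (y2-y1)/(x2-x1) = ((-22.1)-18)/(4.7-28.2) = (-40.1)/(-23.5) = 1.7064

1.7064


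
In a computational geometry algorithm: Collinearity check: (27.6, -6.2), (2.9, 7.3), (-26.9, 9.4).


Cross product: (2.9-27.6)*(9.4-(-6.2)) - (7.3-(-6.2))*((-26.9)-27.6)
= 350.43

No, not collinear


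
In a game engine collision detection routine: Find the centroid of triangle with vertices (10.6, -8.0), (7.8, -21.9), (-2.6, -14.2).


Centroid = ((x_A+x_B+x_C)/3, (y_A+y_B+y_C)/3)
= ((10.6+7.8+(-2.6))/3, ((-8)+(-21.9)+(-14.2))/3)
= (5.2667, -14.7)

(5.2667, -14.7)


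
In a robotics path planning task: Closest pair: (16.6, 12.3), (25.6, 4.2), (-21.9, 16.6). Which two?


d(P0,P1) = 12.1083, d(P0,P2) = 38.7394, d(P1,P2) = 49.0919
Closest: P0 and P1

Closest pair: (16.6, 12.3) and (25.6, 4.2), distance = 12.1083


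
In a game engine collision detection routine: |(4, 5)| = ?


|u| = sqrt(4^2 + 5^2) = sqrt(41) = 6.4031

6.4031


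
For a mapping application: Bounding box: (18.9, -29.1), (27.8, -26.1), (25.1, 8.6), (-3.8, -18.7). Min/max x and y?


x range: [-3.8, 27.8]
y range: [-29.1, 8.6]
Bounding box: (-3.8,-29.1) to (27.8,8.6)

(-3.8,-29.1) to (27.8,8.6)


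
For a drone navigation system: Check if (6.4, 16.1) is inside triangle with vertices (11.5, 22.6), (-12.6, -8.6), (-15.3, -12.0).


Cross products: AB x AP = -2.47, BC x BP = -2.09, CA x CP = 2.26
All same sign? no

No, outside


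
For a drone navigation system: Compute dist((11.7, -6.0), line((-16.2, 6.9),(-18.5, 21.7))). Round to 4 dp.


|cross product| = 383.25
|line direction| = sqrt(224.33) = 14.9777
Distance = 383.25/sqrt(224.33) = 25.5881

25.5881


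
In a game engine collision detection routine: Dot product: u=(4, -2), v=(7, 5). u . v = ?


u . v = u_x*v_x + u_y*v_y = 4*7 + (-2)*5
= 28 + (-10) = 18

18


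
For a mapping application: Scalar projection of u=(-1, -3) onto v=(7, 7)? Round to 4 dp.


u.v = -28, |v| = sqrt(98) = 9.8995
Scalar projection = u.v / |v| = -28 / sqrt(98) = -2.8284

-2.8284


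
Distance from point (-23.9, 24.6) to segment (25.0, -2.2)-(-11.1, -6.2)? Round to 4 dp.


Project P onto AB: t = 1 (clamped to [0,1])
Closest point on segment: (-11.1, -6.2)
Distance: 33.3539

33.3539


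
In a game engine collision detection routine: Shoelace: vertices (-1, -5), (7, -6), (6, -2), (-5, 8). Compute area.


Shoelace sum: ((-1)*(-6) - 7*(-5)) + (7*(-2) - 6*(-6)) + (6*8 - (-5)*(-2)) + ((-5)*(-5) - (-1)*8)
= 134
Area = |134|/2 = 67

67


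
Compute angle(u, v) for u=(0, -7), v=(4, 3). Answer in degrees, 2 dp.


u.v = -21, |u| = sqrt(49) = 7, |v| = sqrt(25) = 5
cos(theta) = u.v/(|u||v|) = -21/sqrt(1225) = -0.6
theta = acos(-0.6) = 126.87 degrees

126.87 degrees


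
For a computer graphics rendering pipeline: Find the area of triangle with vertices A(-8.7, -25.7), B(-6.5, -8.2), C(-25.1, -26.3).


Area = |x_A(y_B-y_C) + x_B(y_C-y_A) + x_C(y_A-y_B)|/2
= |(-157.47) + 3.9 + 439.25|/2
= 285.68/2 = 142.84

142.84


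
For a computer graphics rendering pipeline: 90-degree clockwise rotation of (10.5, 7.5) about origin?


90° CW: (x,y) -> (y, -x)
(10.5,7.5) -> (7.5, -10.5)

(7.5, -10.5)


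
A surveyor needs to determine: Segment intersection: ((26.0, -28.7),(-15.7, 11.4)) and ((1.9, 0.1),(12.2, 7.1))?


Cross products: d1=-465.34, d2=239.59, d3=-234.55, d4=-939.48
d1*d2 < 0 and d3*d4 < 0? no

No, they don't intersect
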